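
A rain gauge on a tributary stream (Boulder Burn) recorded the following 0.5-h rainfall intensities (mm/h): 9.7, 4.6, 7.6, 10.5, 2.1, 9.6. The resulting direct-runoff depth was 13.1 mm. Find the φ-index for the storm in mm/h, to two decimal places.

φ ≈ 3.16 mm/h

Only the 5 blocks with intensity above φ contribute runoff: 9.7, 4.6, 7.6, 10.5, 9.6 mm/h.
Σ(I−φ)·Δt = d  ⇒  (9.7+4.6+7.6+10.5+9.6 − 5φ)·0.5 = 13.1
φ = (42.00 − 13.1/0.5) / 5 = 3.16 mm/h.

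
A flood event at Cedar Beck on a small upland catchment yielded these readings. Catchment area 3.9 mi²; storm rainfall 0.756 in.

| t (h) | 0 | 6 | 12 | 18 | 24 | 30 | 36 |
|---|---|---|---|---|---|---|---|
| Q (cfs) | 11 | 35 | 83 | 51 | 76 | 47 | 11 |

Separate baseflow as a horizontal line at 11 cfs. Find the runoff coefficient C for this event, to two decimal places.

C ≈ 0.75

ΣQ_DR = 237.0 cfs; V = ΣQ_DR·Δt = 5.119 × 10^6 ft³.
Runoff depth d = V / A = 0.5650 in.
C = d / P = 0.5650 / 0.756 = 0.75.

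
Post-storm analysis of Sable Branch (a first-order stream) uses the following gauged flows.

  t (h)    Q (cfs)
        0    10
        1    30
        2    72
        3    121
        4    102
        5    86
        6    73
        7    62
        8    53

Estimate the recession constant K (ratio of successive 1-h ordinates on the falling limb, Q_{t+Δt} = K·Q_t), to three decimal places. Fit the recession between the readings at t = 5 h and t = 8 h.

K ≈ 0.851

Using the recession-limb readings at t = 5 h and t = 8 h: Q falls from 86 to 53 cfs over 3 intervals.
K = (Q₂/Q₁)^(1/3) = (53/86)^(1/3) = 0.851.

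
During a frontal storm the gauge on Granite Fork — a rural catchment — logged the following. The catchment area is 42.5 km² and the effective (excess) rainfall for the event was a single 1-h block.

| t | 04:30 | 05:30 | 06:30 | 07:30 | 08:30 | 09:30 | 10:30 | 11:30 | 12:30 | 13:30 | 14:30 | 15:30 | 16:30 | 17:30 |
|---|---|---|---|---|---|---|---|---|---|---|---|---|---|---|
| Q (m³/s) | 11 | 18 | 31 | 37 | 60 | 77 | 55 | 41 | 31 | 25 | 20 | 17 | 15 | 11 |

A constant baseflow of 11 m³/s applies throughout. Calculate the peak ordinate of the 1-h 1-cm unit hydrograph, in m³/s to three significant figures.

Direct runoff: 0.0, 7.0, 20.0, 26.0, 49.0, 66.0, 44.0, 30.0, 20.0, 14.0, 9.0, 6.0, 4.0, 0.0 m³/s; ΣQ_DR = 295.0 m³/s, peak = 66.0 m³/s.
Runoff depth d = ΣQ_DR·Δt / A = 295.0 × 3600 / (42.5 km²) = 24.99 mm.
The 1-cm UH is the DRH scaled by (10 mm)/d, so U_p = 66.0 × 10/24.99 = 26.4 m³/s.

U_p ≈ 26.4 m³/s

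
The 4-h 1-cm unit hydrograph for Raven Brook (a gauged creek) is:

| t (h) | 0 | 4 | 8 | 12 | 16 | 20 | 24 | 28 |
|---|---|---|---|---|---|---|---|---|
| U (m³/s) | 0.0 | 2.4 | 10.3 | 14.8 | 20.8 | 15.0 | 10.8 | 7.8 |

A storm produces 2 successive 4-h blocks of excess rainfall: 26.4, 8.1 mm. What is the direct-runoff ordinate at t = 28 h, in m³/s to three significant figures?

By discrete convolution, Q_j = Σ (P_i / 10 mm) · U_{j−i}.
At t = 28 h (j=7): Q = (26.4/10)·7.8 + (8.1/10)·10.8 = 29.3 m³/s.

Q ≈ 29.3 m³/s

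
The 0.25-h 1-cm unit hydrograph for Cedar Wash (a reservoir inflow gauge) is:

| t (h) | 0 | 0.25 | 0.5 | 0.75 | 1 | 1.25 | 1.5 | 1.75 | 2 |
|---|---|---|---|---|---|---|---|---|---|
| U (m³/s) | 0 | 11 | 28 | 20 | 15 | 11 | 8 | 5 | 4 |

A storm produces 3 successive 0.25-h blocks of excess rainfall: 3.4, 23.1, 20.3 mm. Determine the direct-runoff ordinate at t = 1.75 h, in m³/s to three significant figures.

Q ≈ 42.5 m³/s

By discrete convolution, Q_j = Σ (P_i / 10 mm) · U_{j−i}.
At t = 1.75 h (j=7): Q = (3.4/10)·5 + (23.1/10)·8 + (20.3/10)·11 = 42.5 m³/s.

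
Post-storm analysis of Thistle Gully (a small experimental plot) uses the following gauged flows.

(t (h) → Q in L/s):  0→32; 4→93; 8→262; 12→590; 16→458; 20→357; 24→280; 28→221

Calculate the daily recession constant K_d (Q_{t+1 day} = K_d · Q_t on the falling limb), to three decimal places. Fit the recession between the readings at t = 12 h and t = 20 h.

Between t = 12 h and t = 20 h the flow falls from 590 to 357 L/s over 2×4 h = 8 h.
Per-interval ratio K = (357/590)^(1/2) = 0.7779; K_d = K^(24/4) = 0.222.

K_d ≈ 0.222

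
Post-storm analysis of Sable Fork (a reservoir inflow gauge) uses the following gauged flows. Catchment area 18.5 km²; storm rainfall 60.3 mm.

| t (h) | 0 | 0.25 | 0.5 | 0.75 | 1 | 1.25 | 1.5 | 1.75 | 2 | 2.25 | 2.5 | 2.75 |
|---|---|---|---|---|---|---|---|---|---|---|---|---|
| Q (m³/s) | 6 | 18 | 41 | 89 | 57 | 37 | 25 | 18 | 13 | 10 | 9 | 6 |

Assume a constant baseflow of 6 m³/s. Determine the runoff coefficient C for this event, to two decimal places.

C ≈ 0.21

ΣQ_DR = 257.0 m³/s; V = ΣQ_DR·Δt = 2.313 × 10^5 m³.
Runoff depth d = V / A = 12.50 mm.
C = d / P = 12.50 / 60.3 = 0.21.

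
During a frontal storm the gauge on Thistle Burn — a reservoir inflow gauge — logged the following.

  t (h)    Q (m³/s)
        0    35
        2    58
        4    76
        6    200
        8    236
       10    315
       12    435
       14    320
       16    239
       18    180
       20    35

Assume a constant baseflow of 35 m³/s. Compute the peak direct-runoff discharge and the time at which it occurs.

Q_p = 400.0 m³/s at t = 12 h

Subtracting baseflow gives direct-runoff ordinates: 0.0, 23.0, 41.0, 165.0, 201.0, 280.0, 400.0, 285.0, 204.0, 145.0, 0.0 m³/s.
The maximum is 400.0 m³/s, occurring at the reading for t = 12 h.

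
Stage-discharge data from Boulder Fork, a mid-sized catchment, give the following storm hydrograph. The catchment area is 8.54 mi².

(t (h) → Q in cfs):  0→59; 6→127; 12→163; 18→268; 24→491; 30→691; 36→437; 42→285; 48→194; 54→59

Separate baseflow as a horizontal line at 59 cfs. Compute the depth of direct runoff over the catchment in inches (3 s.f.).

d ≈ 2.38 in

Direct runoff: 0.0, 68.0, 104.0, 209.0, 432.0, 632.0, 378.0, 226.0, 135.0, 0.0 cfs; ΣQ_DR = 2184 cfs.
V = ΣQ_DR · Δt = 2184 × 21600 s = 4.717 × 10^7 ft³.
Over A = 8.54 mi², depth = V / A = 2.38 in.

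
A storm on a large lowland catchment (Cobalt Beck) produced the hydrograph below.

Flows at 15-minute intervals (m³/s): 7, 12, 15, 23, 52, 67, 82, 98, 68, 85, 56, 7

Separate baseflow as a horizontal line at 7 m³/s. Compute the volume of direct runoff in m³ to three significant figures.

V ≈ 4.39 × 10^5 m³

Direct-runoff ordinates (Q − Q_b): 0.0, 5.0, 8.0, 16.0, 45.0, 60.0, 75.0, 91.0, 61.0, 78.0, 49.0, 0.0 m³/s.
ΣQ_DR = 488.0 m³/s.
With Δt = 0.25 h = 900 s, V = ΣQ_DR · Δt = 488.0 × 900 = 4.39 × 10^5 m³.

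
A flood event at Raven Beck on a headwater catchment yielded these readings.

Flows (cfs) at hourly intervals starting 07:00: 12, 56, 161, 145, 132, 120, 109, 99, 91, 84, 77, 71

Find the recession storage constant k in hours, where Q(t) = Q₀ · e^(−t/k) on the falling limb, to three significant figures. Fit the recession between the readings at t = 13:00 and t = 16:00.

k ≈ 11.5 h

On the falling limb, Q drops from 109 to 84 cfs between t = 13:00 and t = 16:00 (Δt = 3 h).
k = −Δt / ln(Q₂/Q₁) = −3 / ln(84/109) = 11.5 h.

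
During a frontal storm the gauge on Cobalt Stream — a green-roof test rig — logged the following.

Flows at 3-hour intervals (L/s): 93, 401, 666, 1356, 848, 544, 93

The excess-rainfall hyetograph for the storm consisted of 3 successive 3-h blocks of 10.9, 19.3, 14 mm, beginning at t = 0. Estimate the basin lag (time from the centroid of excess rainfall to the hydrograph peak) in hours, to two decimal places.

t_L ≈ 4.29 h

Centroid of excess rainfall: t_c = Σ P_i·t̄_i / ΣP_i = 4.7104 h (block centres at 1.5, 4.5, 7.5 h).
Hydrograph peak occurs at t = 9 h, so basin lag t_L = 9 − 4.7104 = 4.29 h.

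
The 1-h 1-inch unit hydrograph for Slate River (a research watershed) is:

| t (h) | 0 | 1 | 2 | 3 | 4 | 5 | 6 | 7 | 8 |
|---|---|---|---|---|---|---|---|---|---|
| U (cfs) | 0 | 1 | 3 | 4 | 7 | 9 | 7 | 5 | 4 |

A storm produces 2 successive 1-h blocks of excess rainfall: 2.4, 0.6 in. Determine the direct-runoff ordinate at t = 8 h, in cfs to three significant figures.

Q ≈ 12.6 cfs

By discrete convolution, Q_j = Σ (P_i / 1 in) · U_{j−i}.
At t = 8 h (j=8): Q = (2.4/1)·4 + (0.6/1)·5 = 12.6 cfs.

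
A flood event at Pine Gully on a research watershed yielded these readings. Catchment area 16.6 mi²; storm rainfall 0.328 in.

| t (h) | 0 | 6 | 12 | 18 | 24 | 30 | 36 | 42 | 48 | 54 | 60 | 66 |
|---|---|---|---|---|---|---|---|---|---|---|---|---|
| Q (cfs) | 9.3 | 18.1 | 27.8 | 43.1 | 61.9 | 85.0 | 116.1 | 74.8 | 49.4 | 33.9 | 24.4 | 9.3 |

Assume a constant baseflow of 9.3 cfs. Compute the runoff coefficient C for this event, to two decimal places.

C ≈ 0.75

ΣQ_DR = 441.5 cfs; V = ΣQ_DR·Δt = 9.536 × 10^6 ft³.
Runoff depth d = V / A = 0.2473 in.
C = d / P = 0.2473 / 0.328 = 0.75.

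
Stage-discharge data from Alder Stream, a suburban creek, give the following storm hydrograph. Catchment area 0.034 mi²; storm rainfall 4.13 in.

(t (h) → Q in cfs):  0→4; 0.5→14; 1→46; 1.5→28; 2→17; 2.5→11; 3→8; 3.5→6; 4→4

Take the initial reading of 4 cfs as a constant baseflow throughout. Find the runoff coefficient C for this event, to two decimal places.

C ≈ 0.56

ΣQ_DR = 102.0 cfs; V = ΣQ_DR·Δt = 1.836 × 10^5 ft³.
Runoff depth d = V / A = 2.324 in.
C = d / P = 2.324 / 4.13 = 0.56.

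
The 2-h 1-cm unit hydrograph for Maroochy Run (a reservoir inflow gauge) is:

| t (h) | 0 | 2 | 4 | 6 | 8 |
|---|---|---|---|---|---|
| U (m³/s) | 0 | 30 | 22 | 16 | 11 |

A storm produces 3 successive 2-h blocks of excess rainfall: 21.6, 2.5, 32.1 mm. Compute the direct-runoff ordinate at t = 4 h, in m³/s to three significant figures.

By discrete convolution, Q_j = Σ (P_i / 10 mm) · U_{j−i}.
At t = 4 h (j=2): Q = (21.6/10)·22 + (2.5/10)·30 + (32.1/10)·0 = 55.0 m³/s.

Q ≈ 55.0 m³/s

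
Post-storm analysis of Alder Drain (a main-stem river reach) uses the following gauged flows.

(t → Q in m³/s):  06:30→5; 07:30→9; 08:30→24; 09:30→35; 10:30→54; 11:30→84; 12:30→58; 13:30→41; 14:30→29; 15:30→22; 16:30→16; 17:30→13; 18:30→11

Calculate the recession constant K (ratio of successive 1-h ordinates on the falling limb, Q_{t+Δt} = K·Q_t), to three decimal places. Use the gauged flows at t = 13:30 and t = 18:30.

K ≈ 0.769

Using the recession-limb readings at t = 13:30 and t = 18:30: Q falls from 41 to 11 m³/s over 5 intervals.
K = (Q₂/Q₁)^(1/5) = (11/41)^(1/5) = 0.769.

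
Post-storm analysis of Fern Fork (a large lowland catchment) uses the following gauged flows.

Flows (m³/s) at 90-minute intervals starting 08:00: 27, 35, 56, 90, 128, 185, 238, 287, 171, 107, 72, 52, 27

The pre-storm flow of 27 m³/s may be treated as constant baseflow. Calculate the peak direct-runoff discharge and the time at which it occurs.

Q_p = 260.0 m³/s at t = 18:30

Subtracting baseflow gives direct-runoff ordinates: 0.0, 8.0, 29.0, 63.0, 101.0, 158.0, 211.0, 260.0, 144.0, 80.0, 45.0, 25.0, 0.0 m³/s.
The maximum is 260.0 m³/s, occurring at the reading for t = 18:30.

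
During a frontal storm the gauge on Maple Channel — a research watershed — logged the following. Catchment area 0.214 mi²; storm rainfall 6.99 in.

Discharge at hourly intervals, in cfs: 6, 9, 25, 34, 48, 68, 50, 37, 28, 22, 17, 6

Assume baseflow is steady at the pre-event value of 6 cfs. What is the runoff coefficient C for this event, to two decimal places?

ΣQ_DR = 278.0 cfs; V = ΣQ_DR·Δt = 1.001 × 10^6 ft³.
Runoff depth d = V / A = 2.013 in.
C = d / P = 2.013 / 6.99 = 0.29.

C ≈ 0.29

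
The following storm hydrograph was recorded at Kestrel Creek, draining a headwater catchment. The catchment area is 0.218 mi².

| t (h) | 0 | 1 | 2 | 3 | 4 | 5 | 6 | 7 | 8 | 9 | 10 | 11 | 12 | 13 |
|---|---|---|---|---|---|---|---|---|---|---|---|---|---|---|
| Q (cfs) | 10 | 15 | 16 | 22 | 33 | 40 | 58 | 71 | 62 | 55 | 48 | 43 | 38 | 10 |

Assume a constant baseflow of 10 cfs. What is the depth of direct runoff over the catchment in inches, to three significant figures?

d ≈ 2.71 in

Direct runoff: 0.0, 5.0, 6.0, 12.0, 23.0, 30.0, 48.0, 61.0, 52.0, 45.0, 38.0, 33.0, 28.0, 0.0 cfs; ΣQ_DR = 381.0 cfs.
V = ΣQ_DR · Δt = 381.0 × 3600 s = 1.372 × 10^6 ft³.
Over A = 0.218 mi², depth = V / A = 2.71 in.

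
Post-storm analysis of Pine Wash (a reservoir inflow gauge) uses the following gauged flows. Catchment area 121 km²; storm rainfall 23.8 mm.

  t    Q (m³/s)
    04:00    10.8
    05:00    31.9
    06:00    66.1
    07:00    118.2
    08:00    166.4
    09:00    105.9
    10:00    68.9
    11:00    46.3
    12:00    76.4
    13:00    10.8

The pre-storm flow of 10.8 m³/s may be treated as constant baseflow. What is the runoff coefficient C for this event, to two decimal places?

C ≈ 0.74

ΣQ_DR = 593.7 m³/s; V = ΣQ_DR·Δt = 2.137 × 10^6 m³.
Runoff depth d = V / A = 17.66 mm.
C = d / P = 17.66 / 23.8 = 0.74.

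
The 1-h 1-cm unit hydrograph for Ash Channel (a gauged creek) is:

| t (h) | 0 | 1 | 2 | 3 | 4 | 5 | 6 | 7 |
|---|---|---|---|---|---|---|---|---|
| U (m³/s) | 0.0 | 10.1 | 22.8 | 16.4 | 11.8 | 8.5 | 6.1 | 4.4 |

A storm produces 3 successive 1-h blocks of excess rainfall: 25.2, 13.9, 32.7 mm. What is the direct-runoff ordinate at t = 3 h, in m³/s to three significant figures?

Q ≈ 106 m³/s

By discrete convolution, Q_j = Σ (P_i / 10 mm) · U_{j−i}.
At t = 3 h (j=3): Q = (25.2/10)·16.4 + (13.9/10)·22.8 + (32.7/10)·10.1 = 106 m³/s.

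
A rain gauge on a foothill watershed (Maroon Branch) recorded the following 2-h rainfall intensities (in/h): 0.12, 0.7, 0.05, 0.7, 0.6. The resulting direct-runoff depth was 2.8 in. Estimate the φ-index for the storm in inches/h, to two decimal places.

φ ≈ 0.20 in/h

Only the 3 blocks with intensity above φ contribute runoff: 0.7, 0.7, 0.6 in/h.
Σ(I−φ)·Δt = d  ⇒  (0.7+0.7+0.6 − 3φ)·2 = 2.8
φ = (2.000 − 2.8/2) / 3 = 0.20 in/h.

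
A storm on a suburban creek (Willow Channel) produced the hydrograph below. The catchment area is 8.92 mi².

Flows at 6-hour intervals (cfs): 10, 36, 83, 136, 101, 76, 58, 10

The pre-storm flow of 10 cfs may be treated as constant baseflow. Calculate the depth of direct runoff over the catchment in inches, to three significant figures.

Direct runoff: 0.0, 26.0, 73.0, 126.0, 91.0, 66.0, 48.0, 0.0 cfs; ΣQ_DR = 430.0 cfs.
V = ΣQ_DR · Δt = 430.0 × 21600 s = 9.288 × 10^6 ft³.
Over A = 8.92 mi², depth = V / A = 0.448 in.

d ≈ 0.448 in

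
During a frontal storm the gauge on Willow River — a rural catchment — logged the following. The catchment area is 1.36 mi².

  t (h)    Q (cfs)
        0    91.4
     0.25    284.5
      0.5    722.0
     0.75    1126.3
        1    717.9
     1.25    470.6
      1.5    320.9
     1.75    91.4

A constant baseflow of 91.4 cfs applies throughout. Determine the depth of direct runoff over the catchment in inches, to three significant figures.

Direct runoff: 0.0, 193.1, 630.6, 1034.9, 626.5, 379.2, 229.5, 0.0 cfs; ΣQ_DR = 3094 cfs.
V = ΣQ_DR · Δt = 3094 × 900 s = 2.784 × 10^6 ft³.
Over A = 1.36 mi², depth = V / A = 0.881 in.

d ≈ 0.881 in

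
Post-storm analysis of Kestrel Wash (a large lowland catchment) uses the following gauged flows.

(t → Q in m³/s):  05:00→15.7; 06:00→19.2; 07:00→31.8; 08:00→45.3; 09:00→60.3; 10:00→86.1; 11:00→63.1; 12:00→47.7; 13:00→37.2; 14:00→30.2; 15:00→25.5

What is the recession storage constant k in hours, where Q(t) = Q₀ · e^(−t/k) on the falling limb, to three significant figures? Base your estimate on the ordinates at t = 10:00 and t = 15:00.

On the falling limb, Q drops from 86.1 to 25.5 m³/s between t = 10:00 and t = 15:00 (Δt = 5 h).
k = −Δt / ln(Q₂/Q₁) = −5 / ln(25.5/86.1) = 4.11 h.

k ≈ 4.11 h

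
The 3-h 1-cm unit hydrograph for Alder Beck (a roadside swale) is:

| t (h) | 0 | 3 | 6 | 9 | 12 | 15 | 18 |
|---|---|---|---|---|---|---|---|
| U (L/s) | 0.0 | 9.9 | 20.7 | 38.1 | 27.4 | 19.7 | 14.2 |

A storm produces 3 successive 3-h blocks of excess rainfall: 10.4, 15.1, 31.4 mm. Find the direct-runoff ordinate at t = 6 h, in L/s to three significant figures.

By discrete convolution, Q_j = Σ (P_i / 10 mm) · U_{j−i}.
At t = 6 h (j=2): Q = (10.4/10)·20.7 + (15.1/10)·9.9 + (31.4/10)·0.0 = 36.5 L/s.

Q ≈ 36.5 L/s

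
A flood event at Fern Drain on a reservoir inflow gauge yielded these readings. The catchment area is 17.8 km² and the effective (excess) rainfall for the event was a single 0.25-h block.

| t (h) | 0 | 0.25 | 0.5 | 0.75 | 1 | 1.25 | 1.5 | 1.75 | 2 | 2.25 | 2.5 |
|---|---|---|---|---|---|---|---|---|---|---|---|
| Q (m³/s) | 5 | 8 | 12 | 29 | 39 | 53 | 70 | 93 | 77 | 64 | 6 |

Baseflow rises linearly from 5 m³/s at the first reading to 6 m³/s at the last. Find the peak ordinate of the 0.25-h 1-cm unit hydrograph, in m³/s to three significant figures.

U_p ≈ 43.7 m³/s

Direct runoff: 0.00, 2.90, 6.80, 23.70, 33.60, 47.50, 64.40, 87.30, 71.20, 58.10, 0.00 m³/s; ΣQ_DR = 395.5 m³/s, peak = 87.30 m³/s.
Runoff depth d = ΣQ_DR·Δt / A = 395.5 × 900 / (17.8 km²) = 20.00 mm.
The 1-cm UH is the DRH scaled by (10 mm)/d, so U_p = 87.30 × 10/20.00 = 43.7 m³/s.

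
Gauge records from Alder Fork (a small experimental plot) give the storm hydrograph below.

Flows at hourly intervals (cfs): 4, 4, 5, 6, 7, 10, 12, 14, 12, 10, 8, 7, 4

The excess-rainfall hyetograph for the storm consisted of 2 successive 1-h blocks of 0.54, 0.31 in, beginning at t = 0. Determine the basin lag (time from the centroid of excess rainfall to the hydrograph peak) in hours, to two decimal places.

Centroid of excess rainfall: t_c = Σ P_i·t̄_i / ΣP_i = 0.8647 h (block centres at 0.5, 1.5 h).
Hydrograph peak occurs at t = 7 h, so basin lag t_L = 7 − 0.8647 = 6.14 h.

t_L ≈ 6.14 h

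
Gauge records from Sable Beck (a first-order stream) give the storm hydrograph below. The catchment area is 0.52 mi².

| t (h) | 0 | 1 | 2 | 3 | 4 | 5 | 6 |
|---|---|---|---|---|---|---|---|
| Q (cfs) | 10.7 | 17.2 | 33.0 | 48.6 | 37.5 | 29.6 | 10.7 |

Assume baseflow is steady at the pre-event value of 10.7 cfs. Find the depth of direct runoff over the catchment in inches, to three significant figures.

d ≈ 0.335 in

Direct runoff: 0.0, 6.5, 22.3, 37.9, 26.8, 18.9, 0.0 cfs; ΣQ_DR = 112.4 cfs.
V = ΣQ_DR · Δt = 112.4 × 3600 s = 4.046 × 10^5 ft³.
Over A = 0.52 mi², depth = V / A = 0.335 in.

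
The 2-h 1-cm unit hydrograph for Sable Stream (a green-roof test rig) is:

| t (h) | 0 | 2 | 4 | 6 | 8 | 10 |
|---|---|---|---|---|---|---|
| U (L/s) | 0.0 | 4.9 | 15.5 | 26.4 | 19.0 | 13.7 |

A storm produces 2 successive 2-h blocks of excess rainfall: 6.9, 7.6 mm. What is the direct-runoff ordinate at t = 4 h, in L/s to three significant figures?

Q ≈ 14.4 L/s

By discrete convolution, Q_j = Σ (P_i / 10 mm) · U_{j−i}.
At t = 4 h (j=2): Q = (6.9/10)·15.5 + (7.6/10)·4.9 = 14.4 L/s.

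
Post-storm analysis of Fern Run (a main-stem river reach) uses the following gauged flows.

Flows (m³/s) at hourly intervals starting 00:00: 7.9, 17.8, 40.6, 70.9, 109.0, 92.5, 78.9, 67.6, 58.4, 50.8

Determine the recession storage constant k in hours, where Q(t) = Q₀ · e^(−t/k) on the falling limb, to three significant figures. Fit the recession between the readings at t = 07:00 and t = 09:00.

On the falling limb, Q drops from 67.6 to 50.8 m³/s between t = 07:00 and t = 09:00 (Δt = 2 h).
k = −Δt / ln(Q₂/Q₁) = −2 / ln(50.8/67.6) = 7.00 h.

k ≈ 7.00 h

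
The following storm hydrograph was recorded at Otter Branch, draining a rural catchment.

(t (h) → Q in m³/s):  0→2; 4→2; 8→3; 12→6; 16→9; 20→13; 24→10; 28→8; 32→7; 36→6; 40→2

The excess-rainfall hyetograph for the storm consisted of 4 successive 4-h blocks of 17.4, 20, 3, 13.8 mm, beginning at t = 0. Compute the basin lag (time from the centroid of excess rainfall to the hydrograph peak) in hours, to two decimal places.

t_L ≈ 13.03 h

Centroid of excess rainfall: t_c = Σ P_i·t̄_i / ΣP_i = 6.9742 h (block centres at 2, 6, 10, 14 h).
Hydrograph peak occurs at t = 20 h, so basin lag t_L = 20 − 6.9742 = 13.03 h.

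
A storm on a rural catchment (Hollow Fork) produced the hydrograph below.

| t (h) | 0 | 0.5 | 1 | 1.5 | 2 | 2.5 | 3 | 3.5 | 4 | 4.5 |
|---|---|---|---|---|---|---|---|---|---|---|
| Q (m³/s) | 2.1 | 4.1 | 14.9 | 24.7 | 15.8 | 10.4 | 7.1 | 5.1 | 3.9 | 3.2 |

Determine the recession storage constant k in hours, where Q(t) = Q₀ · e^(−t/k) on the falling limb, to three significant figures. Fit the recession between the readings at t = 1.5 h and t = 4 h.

k ≈ 1.35 h

On the falling limb, Q drops from 24.7 to 3.9 m³/s between t = 1.5 h and t = 4 h (Δt = 2.5 h).
k = −Δt / ln(Q₂/Q₁) = −2.5 / ln(3.9/24.7) = 1.35 h.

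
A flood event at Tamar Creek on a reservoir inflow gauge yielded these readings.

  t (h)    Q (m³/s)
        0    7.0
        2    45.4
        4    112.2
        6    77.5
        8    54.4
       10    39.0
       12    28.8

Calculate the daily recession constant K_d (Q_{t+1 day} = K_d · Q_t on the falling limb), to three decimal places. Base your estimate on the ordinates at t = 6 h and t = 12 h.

Between t = 6 h and t = 12 h the flow falls from 77.5 to 28.8 m³/s over 3×2 h = 6 h.
Per-interval ratio K = (28.8/77.5)^(1/3) = 0.7189; K_d = K^(24/2) = 0.019.

K_d ≈ 0.019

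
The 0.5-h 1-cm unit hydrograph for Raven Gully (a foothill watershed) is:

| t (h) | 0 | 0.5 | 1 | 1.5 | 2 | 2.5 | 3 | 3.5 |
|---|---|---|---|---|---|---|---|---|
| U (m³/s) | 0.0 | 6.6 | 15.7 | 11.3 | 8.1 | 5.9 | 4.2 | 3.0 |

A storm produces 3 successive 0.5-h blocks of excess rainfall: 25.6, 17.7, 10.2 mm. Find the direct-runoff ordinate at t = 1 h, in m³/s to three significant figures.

Q ≈ 51.9 m³/s

By discrete convolution, Q_j = Σ (P_i / 10 mm) · U_{j−i}.
At t = 1 h (j=2): Q = (25.6/10)·15.7 + (17.7/10)·6.6 + (10.2/10)·0.0 = 51.9 m³/s.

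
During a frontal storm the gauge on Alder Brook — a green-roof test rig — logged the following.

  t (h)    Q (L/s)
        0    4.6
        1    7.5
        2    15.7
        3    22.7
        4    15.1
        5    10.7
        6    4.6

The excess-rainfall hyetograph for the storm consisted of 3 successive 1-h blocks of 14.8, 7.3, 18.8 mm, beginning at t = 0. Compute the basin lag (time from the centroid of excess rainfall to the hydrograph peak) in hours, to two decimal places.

t_L ≈ 1.40 h

Centroid of excess rainfall: t_c = Σ P_i·t̄_i / ΣP_i = 1.5978 h (block centres at 0.5, 1.5, 2.5 h).
Hydrograph peak occurs at t = 3 h, so basin lag t_L = 3 − 1.5978 = 1.40 h.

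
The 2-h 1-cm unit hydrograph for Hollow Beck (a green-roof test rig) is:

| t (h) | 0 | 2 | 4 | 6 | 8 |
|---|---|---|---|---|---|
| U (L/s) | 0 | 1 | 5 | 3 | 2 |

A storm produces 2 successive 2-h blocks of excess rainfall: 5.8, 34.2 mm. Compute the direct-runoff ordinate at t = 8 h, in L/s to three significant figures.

By discrete convolution, Q_j = Σ (P_i / 10 mm) · U_{j−i}.
At t = 8 h (j=4): Q = (5.8/10)·2 + (34.2/10)·3 = 11.4 L/s.

Q ≈ 11.4 L/s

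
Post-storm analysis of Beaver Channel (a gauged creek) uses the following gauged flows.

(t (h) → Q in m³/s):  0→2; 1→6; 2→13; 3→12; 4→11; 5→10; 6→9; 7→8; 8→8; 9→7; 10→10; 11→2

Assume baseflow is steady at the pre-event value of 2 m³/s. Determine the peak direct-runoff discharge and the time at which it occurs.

Q_p = 11.0 m³/s at t = 2 h

Subtracting baseflow gives direct-runoff ordinates: 0.0, 4.0, 11.0, 10.0, 9.0, 8.0, 7.0, 6.0, 6.0, 5.0, 8.0, 0.0 m³/s.
The maximum is 11.0 m³/s, occurring at the reading for t = 2 h.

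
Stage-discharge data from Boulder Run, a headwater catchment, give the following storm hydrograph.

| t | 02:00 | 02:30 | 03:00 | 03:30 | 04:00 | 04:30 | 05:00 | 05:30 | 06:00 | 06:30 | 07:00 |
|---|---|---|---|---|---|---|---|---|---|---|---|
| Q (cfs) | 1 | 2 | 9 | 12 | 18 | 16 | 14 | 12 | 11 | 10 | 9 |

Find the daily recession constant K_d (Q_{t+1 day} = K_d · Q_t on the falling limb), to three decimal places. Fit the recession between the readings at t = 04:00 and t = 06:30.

Between t = 04:00 and t = 06:30 the flow falls from 18 to 10 cfs over 5×0.5 h = 2.5 h.
Per-interval ratio K = (10/18)^(1/5) = 0.8891; K_d = K^(24/0.5) = 0.004.

K_d ≈ 0.004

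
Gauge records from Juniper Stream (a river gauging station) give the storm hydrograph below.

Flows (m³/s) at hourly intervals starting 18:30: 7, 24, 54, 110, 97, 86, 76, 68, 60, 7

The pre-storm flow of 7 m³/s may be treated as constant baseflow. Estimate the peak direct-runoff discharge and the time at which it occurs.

Q_p = 103.0 m³/s at t = 21:30

Subtracting baseflow gives direct-runoff ordinates: 0.0, 17.0, 47.0, 103.0, 90.0, 79.0, 69.0, 61.0, 53.0, 0.0 m³/s.
The maximum is 103.0 m³/s, occurring at the reading for t = 21:30.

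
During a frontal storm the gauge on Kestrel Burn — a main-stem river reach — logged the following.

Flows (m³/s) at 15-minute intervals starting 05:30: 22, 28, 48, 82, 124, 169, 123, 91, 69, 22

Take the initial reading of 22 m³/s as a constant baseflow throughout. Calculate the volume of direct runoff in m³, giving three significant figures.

V ≈ 5.02 × 10^5 m³

Direct-runoff ordinates (Q − Q_b): 0.0, 6.0, 26.0, 60.0, 102.0, 147.0, 101.0, 69.0, 47.0, 0.0 m³/s.
ΣQ_DR = 558.0 m³/s.
With Δt = 0.25 h = 900 s, V = ΣQ_DR · Δt = 558.0 × 900 = 5.02 × 10^5 m³.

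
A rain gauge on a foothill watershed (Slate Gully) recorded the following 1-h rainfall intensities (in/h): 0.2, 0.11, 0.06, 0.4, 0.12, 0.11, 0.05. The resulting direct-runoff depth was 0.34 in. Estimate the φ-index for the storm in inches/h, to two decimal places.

φ ≈ 0.13 in/h

Only the 2 blocks with intensity above φ contribute runoff: 0.2, 0.4 in/h.
Σ(I−φ)·Δt = d  ⇒  (0.2+0.4 − 2φ)·1 = 0.34
φ = (0.6000 − 0.34/1) / 2 = 0.13 in/h.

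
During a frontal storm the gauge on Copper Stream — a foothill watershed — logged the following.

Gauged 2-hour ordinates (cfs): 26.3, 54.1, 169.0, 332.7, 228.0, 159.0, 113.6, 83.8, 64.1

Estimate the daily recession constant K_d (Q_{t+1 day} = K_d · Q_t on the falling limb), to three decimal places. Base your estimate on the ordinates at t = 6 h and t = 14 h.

K_d ≈ 0.016

Between t = 6 h and t = 14 h the flow falls from 332.7 to 83.8 cfs over 4×2 h = 8 h.
Per-interval ratio K = (83.8/332.7)^(1/4) = 0.7084; K_d = K^(24/2) = 0.016.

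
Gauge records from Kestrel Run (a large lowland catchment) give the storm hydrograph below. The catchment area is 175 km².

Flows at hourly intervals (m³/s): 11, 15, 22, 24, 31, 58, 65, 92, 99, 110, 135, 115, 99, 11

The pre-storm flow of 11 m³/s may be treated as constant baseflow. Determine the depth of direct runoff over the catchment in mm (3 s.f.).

Direct runoff: 0.0, 4.0, 11.0, 13.0, 20.0, 47.0, 54.0, 81.0, 88.0, 99.0, 124.0, 104.0, 88.0, 0.0 m³/s; ΣQ_DR = 733.0 m³/s.
V = ΣQ_DR · Δt = 733.0 × 3600 s = 2.639 × 10^6 m³.
Over A = 175 km², depth = V / A = 15.1 mm.

d ≈ 15.1 mm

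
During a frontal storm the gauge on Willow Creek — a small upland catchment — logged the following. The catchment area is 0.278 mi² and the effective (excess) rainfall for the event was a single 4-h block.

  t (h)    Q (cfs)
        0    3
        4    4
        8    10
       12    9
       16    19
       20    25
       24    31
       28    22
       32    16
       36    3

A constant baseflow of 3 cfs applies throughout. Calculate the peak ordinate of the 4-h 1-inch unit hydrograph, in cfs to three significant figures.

Direct runoff: 0.0, 1.0, 7.0, 6.0, 16.0, 22.0, 28.0, 19.0, 13.0, 0.0 cfs; ΣQ_DR = 112.0 cfs, peak = 28.0 cfs.
Runoff depth d = ΣQ_DR·Δt / A = 112.0 × 14400 / (0.278 mi²) = 2.497 in.
The 1-inch UH is the DRH scaled by (1 in)/d, so U_p = 28.0 × 1/2.497 = 11.2 cfs.

U_p ≈ 11.2 cfs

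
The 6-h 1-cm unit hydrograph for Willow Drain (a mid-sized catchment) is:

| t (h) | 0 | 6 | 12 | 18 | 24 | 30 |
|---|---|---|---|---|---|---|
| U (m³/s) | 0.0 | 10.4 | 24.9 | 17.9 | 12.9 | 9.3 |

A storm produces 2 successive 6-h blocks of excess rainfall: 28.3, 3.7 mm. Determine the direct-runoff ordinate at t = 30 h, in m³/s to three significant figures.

By discrete convolution, Q_j = Σ (P_i / 10 mm) · U_{j−i}.
At t = 30 h (j=5): Q = (28.3/10)·9.3 + (3.7/10)·12.9 = 31.1 m³/s.

Q ≈ 31.1 m³/s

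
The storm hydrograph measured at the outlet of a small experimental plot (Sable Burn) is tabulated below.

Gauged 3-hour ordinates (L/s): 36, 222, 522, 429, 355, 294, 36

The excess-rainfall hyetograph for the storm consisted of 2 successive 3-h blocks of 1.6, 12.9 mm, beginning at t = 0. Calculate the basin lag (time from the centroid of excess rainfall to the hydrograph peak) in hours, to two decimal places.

Centroid of excess rainfall: t_c = Σ P_i·t̄_i / ΣP_i = 4.1690 h (block centres at 1.5, 4.5 h).
Hydrograph peak occurs at t = 6 h, so basin lag t_L = 6 − 4.1690 = 1.83 h.

t_L ≈ 1.83 h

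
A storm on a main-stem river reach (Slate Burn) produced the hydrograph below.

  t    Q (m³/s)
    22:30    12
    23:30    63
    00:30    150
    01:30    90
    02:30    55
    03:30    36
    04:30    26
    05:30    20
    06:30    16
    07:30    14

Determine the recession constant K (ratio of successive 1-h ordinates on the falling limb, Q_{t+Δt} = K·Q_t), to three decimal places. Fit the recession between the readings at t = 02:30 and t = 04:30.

Using the recession-limb readings at t = 02:30 and t = 04:30: Q falls from 55 to 26 m³/s over 2 intervals.
K = (Q₂/Q₁)^(1/2) = (26/55)^(1/2) = 0.688.

K ≈ 0.688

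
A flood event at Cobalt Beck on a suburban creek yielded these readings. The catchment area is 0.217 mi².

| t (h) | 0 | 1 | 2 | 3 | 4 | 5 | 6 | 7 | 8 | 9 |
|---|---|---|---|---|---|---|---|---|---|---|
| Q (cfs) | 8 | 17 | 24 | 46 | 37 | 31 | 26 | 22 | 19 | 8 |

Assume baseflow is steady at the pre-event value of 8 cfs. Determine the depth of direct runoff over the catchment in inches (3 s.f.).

d ≈ 1.13 in

Direct runoff: 0.0, 9.0, 16.0, 38.0, 29.0, 23.0, 18.0, 14.0, 11.0, 0.0 cfs; ΣQ_DR = 158.0 cfs.
V = ΣQ_DR · Δt = 158.0 × 3600 s = 5.688 × 10^5 ft³.
Over A = 0.217 mi², depth = V / A = 1.13 in.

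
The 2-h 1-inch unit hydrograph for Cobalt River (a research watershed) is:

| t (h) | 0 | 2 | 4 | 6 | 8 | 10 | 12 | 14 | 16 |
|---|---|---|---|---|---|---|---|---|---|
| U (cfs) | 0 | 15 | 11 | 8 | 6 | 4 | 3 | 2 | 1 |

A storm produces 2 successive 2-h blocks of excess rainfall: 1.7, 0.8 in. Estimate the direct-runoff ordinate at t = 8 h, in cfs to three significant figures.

By discrete convolution, Q_j = Σ (P_i / 1 in) · U_{j−i}.
At t = 8 h (j=4): Q = (1.7/1)·6 + (0.8/1)·8 = 16.6 cfs.

Q ≈ 16.6 cfs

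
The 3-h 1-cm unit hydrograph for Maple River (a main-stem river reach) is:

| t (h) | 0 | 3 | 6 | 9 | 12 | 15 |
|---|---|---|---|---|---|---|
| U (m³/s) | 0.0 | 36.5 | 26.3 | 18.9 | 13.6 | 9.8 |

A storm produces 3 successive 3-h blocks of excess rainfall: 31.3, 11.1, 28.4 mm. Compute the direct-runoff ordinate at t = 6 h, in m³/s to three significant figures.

Q ≈ 123 m³/s

By discrete convolution, Q_j = Σ (P_i / 10 mm) · U_{j−i}.
At t = 6 h (j=2): Q = (31.3/10)·26.3 + (11.1/10)·36.5 + (28.4/10)·0.0 = 123 m³/s.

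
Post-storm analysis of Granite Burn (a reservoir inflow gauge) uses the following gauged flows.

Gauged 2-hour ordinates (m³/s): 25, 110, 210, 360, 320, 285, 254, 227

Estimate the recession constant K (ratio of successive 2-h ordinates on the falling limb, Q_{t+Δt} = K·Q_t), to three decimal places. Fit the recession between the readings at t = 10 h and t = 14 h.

Using the recession-limb readings at t = 10 h and t = 14 h: Q falls from 285 to 227 m³/s over 2 intervals.
K = (Q₂/Q₁)^(1/2) = (227/285)^(1/2) = 0.892.

K ≈ 0.892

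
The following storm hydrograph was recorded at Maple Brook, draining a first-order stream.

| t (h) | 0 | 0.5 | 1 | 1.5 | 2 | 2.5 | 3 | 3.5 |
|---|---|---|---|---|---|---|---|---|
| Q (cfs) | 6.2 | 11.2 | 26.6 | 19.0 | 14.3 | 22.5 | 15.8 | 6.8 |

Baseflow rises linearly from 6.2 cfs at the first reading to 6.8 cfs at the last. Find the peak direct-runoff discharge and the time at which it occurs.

Subtracting baseflow gives direct-runoff ordinates: 0.00, 4.91, 20.23, 12.54, 7.76, 15.87, 9.09, 0.00 cfs.
The maximum is 20.23 cfs, occurring at the reading for t = 1 h.

Q_p = 20.23 cfs at t = 1 h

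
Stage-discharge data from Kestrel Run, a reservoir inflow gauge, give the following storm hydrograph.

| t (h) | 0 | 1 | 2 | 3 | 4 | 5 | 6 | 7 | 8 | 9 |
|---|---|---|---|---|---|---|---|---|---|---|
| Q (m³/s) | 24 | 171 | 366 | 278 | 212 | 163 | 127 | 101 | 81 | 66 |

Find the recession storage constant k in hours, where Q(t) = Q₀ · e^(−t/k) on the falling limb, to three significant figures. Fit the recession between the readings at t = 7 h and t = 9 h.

k ≈ 4.70 h

On the falling limb, Q drops from 101 to 66 m³/s between t = 7 h and t = 9 h (Δt = 2 h).
k = −Δt / ln(Q₂/Q₁) = −2 / ln(66/101) = 4.70 h.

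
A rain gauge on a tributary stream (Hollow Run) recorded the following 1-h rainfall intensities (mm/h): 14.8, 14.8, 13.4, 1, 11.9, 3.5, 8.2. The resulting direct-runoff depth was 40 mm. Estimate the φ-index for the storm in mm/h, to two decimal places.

φ ≈ 4.62 mm/h

Only the 5 blocks with intensity above φ contribute runoff: 14.8, 14.8, 13.4, 11.9, 8.2 mm/h.
Σ(I−φ)·Δt = d  ⇒  (14.8+14.8+13.4+11.9+8.2 − 5φ)·1 = 40
φ = (63.10 − 40/1) / 5 = 4.62 mm/h.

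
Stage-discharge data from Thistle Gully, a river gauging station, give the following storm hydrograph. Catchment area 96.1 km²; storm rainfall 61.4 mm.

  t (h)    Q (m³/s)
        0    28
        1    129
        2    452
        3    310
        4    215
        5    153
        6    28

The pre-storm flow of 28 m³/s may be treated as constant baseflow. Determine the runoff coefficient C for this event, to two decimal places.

C ≈ 0.68

ΣQ_DR = 1119 m³/s; V = ΣQ_DR·Δt = 4.028 × 10^6 m³.
Runoff depth d = V / A = 41.92 mm.
C = d / P = 41.92 / 61.4 = 0.68.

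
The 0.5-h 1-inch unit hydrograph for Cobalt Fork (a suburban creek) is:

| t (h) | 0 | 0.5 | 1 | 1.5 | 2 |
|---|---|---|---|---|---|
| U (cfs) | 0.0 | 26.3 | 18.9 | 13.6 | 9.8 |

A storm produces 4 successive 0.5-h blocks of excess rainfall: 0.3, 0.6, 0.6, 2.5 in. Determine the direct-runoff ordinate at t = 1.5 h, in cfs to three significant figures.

Q ≈ 31.2 cfs

By discrete convolution, Q_j = Σ (P_i / 1 in) · U_{j−i}.
At t = 1.5 h (j=3): Q = (0.3/1)·13.6 + (0.6/1)·18.9 + (0.6/1)·26.3 + (2.5/1)·0.0 = 31.2 cfs.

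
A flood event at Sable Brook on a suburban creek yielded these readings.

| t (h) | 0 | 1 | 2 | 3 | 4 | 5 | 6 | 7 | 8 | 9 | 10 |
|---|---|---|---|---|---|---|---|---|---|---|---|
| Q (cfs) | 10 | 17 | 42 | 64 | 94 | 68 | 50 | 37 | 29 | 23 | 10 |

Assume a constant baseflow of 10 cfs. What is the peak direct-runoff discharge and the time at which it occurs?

Subtracting baseflow gives direct-runoff ordinates: 0.0, 7.0, 32.0, 54.0, 84.0, 58.0, 40.0, 27.0, 19.0, 13.0, 0.0 cfs.
The maximum is 84.0 cfs, occurring at the reading for t = 4 h.

Q_p = 84.0 cfs at t = 4 h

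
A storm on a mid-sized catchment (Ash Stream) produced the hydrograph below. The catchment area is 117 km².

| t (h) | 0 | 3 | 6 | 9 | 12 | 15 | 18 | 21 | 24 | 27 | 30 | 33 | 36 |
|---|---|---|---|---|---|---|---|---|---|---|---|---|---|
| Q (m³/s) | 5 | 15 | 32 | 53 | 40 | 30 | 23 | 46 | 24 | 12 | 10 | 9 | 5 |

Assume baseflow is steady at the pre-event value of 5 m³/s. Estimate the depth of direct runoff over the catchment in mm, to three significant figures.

d ≈ 22.1 mm

Direct runoff: 0.0, 10.0, 27.0, 48.0, 35.0, 25.0, 18.0, 41.0, 19.0, 7.0, 5.0, 4.0, 0.0 m³/s; ΣQ_DR = 239.0 m³/s.
V = ΣQ_DR · Δt = 239.0 × 10800 s = 2.581 × 10^6 m³.
Over A = 117 km², depth = V / A = 22.1 mm.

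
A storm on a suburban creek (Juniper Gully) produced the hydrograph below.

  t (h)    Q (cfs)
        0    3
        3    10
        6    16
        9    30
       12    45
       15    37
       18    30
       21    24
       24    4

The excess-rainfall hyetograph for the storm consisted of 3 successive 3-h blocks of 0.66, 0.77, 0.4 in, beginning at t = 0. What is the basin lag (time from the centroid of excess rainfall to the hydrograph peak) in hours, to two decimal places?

Centroid of excess rainfall: t_c = Σ P_i·t̄_i / ΣP_i = 4.0738 h (block centres at 1.5, 4.5, 7.5 h).
Hydrograph peak occurs at t = 12 h, so basin lag t_L = 12 − 4.0738 = 7.93 h.

t_L ≈ 7.93 h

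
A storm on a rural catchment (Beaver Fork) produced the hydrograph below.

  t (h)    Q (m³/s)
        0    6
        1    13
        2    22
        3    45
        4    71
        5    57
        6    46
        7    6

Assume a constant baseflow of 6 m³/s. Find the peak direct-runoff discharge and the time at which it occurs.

Subtracting baseflow gives direct-runoff ordinates: 0.0, 7.0, 16.0, 39.0, 65.0, 51.0, 40.0, 0.0 m³/s.
The maximum is 65.0 m³/s, occurring at the reading for t = 4 h.

Q_p = 65.0 m³/s at t = 4 h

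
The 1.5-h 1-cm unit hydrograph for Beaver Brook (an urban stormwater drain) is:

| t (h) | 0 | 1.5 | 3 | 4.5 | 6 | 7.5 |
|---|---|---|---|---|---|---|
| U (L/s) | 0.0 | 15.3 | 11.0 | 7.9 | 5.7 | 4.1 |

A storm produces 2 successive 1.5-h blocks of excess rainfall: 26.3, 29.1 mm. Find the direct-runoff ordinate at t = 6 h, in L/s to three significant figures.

Q ≈ 38.0 L/s

By discrete convolution, Q_j = Σ (P_i / 10 mm) · U_{j−i}.
At t = 6 h (j=4): Q = (26.3/10)·5.7 + (29.1/10)·7.9 = 38.0 L/s.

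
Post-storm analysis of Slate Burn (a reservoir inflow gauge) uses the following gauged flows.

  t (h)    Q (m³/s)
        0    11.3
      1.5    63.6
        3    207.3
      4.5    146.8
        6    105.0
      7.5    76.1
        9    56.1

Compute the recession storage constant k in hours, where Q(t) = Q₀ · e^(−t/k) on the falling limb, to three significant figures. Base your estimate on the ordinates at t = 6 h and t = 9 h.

On the falling limb, Q drops from 105.0 to 56.1 m³/s between t = 6 h and t = 9 h (Δt = 3 h).
k = −Δt / ln(Q₂/Q₁) = −3 / ln(56.1/105.0) = 4.79 h.

k ≈ 4.79 h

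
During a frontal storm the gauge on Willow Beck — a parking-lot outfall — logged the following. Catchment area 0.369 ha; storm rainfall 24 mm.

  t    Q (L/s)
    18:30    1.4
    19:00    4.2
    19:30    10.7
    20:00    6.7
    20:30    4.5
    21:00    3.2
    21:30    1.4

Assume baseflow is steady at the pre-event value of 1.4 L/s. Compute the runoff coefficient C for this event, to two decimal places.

ΣQ_DR = 22.30 L/s; V = ΣQ_DR·Δt = 40140 L.
Runoff depth d = V / A = 10.88 mm.
C = d / P = 10.88 / 24 = 0.45.

C ≈ 0.45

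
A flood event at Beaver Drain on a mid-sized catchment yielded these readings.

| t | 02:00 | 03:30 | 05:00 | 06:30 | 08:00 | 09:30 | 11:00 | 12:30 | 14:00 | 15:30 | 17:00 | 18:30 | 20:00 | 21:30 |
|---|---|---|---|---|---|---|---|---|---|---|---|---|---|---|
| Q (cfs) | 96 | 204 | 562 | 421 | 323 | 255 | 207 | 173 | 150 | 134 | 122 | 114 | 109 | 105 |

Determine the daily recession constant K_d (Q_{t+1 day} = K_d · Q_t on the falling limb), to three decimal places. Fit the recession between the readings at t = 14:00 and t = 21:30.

K_d ≈ 0.319

Between t = 14:00 and t = 21:30 the flow falls from 150 to 105 cfs over 5×1.5 h = 7.5 h.
Per-interval ratio K = (105/150)^(1/5) = 0.9311; K_d = K^(24/1.5) = 0.319.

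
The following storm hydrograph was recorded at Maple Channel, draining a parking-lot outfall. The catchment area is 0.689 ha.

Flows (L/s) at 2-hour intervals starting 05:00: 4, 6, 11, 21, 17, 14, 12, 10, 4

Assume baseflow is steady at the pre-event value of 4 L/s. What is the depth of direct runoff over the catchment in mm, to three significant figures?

d ≈ 65.8 mm

Direct runoff: 0.0, 2.0, 7.0, 17.0, 13.0, 10.0, 8.0, 6.0, 0.0 L/s; ΣQ_DR = 63.00 L/s.
V = ΣQ_DR · Δt = 63.00 × 7200 s = 4.536 × 10^5 L.
Over A = 0.689 ha, depth = V / A = 65.8 mm.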